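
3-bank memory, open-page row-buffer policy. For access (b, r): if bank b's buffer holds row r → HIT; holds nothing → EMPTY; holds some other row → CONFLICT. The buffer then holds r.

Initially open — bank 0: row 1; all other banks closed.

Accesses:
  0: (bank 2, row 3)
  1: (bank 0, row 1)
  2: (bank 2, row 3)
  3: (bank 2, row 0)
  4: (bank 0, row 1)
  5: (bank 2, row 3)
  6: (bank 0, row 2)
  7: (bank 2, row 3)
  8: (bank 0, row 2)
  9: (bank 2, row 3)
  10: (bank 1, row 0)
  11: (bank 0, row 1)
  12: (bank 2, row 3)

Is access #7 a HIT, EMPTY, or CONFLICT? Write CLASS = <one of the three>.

CLASS = HIT

0: bank 2 row 3 — prev None → EMPTY
1: bank 0 row 1 — prev 1 → HIT
2: bank 2 row 3 — prev 3 → HIT
3: bank 2 row 0 — prev 3 → CONFLICT
4: bank 0 row 1 — prev 1 → HIT
5: bank 2 row 3 — prev 0 → CONFLICT
6: bank 0 row 2 — prev 1 → CONFLICT
7: bank 2 row 3 — prev 3 → HIT
8: bank 0 row 2 — prev 2 → HIT
9: bank 2 row 3 — prev 3 → HIT
10: bank 1 row 0 — prev None → EMPTY
11: bank 0 row 1 — prev 2 → CONFLICT
12: bank 2 row 3 — prev 3 → HIT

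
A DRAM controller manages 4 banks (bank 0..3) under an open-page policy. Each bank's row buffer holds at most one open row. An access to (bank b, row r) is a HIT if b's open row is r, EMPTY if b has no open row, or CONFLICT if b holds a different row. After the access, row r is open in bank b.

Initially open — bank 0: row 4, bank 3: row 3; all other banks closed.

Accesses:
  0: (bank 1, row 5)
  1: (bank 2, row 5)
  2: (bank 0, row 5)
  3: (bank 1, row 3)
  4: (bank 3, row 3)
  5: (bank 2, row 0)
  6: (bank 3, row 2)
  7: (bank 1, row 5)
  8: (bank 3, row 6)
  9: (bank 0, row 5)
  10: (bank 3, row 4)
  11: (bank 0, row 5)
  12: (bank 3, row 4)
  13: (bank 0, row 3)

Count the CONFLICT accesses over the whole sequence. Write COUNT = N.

COUNT = 8

#0 (1,5) E
#1 (2,5) E
#2 (0,5) C  (was 4)
#3 (1,3) C  (was 5)
#4 (3,3) H  (was 3)
#5 (2,0) C  (was 5)
#6 (3,2) C  (was 3)
#7 (1,5) C  (was 3)
#8 (3,6) C  (was 2)
#9 (0,5) H  (was 5)
#10 (3,4) C  (was 6)
#11 (0,5) H  (was 5)
#12 (3,4) H  (was 4)
#13 (0,3) C  (was 5)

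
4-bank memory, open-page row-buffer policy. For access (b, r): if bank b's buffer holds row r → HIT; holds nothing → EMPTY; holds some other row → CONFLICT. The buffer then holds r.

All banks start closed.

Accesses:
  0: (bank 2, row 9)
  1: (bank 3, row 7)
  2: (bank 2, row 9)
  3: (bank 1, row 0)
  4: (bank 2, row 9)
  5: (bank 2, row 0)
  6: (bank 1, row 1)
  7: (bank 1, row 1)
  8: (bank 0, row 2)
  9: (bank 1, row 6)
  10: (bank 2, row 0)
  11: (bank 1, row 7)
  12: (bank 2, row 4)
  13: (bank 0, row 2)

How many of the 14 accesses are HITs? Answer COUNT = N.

COUNT = 5

#0 (2,9) E
#1 (3,7) E
#2 (2,9) H  (was 9)
#3 (1,0) E
#4 (2,9) H  (was 9)
#5 (2,0) C  (was 9)
#6 (1,1) C  (was 0)
#7 (1,1) H  (was 1)
#8 (0,2) E
#9 (1,6) C  (was 1)
#10 (2,0) H  (was 0)
#11 (1,7) C  (was 6)
#12 (2,4) C  (was 0)
#13 (0,2) H  (was 2)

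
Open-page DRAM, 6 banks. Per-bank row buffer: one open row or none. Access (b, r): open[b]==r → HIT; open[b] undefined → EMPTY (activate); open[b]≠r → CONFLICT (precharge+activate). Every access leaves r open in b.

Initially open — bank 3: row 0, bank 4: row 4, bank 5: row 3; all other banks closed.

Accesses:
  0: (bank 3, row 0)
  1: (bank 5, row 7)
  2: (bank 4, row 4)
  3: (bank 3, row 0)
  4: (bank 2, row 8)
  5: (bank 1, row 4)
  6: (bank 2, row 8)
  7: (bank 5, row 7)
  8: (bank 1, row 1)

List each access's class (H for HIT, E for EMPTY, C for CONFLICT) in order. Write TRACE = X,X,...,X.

TRACE = H,C,H,H,E,E,H,H,C

  [0] b3 r0: had r0 ⇒ H
  [1] b5 r7: had r3 ⇒ C
  [2] b4 r4: had r4 ⇒ H
  [3] b3 r0: had r0 ⇒ H
  [4] b2 r8: no row ⇒ E
  [5] b1 r4: no row ⇒ E
  [6] b2 r8: had r8 ⇒ H
  [7] b5 r7: had r7 ⇒ H
  [8] b1 r1: had r4 ⇒ C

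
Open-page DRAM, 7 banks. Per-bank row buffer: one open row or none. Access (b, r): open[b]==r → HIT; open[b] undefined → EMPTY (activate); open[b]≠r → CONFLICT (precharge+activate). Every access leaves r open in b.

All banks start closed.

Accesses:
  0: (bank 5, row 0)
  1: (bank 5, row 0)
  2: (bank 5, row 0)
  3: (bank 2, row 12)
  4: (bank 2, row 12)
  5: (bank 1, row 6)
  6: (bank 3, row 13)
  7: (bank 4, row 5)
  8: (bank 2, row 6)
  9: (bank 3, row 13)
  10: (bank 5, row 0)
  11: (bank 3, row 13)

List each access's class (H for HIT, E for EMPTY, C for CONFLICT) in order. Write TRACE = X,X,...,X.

TRACE = E,H,H,E,H,E,E,E,C,H,H,H

0: bank 5 row 0 — prev None → EMPTY
1: bank 5 row 0 — prev 0 → HIT
2: bank 5 row 0 — prev 0 → HIT
3: bank 2 row 12 — prev None → EMPTY
4: bank 2 row 12 — prev 12 → HIT
5: bank 1 row 6 — prev None → EMPTY
6: bank 3 row 13 — prev None → EMPTY
7: bank 4 row 5 — prev None → EMPTY
8: bank 2 row 6 — prev 12 → CONFLICT
9: bank 3 row 13 — prev 13 → HIT
10: bank 5 row 0 — prev 0 → HIT
11: bank 3 row 13 — prev 13 → HIT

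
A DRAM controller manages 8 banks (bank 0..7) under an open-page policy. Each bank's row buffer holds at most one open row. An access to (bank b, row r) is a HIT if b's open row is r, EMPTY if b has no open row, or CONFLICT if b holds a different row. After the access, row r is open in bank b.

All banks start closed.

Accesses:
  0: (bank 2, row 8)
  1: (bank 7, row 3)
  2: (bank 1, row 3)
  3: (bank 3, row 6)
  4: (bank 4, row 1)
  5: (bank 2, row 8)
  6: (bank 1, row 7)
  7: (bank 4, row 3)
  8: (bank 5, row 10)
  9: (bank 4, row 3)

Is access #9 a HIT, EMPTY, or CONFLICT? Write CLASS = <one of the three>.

CLASS = HIT

  [0] b2 r8: no row ⇒ E
  [1] b7 r3: no row ⇒ E
  [2] b1 r3: no row ⇒ E
  [3] b3 r6: no row ⇒ E
  [4] b4 r1: no row ⇒ E
  [5] b2 r8: had r8 ⇒ H
  [6] b1 r7: had r3 ⇒ C
  [7] b4 r3: had r1 ⇒ C
  [8] b5 r10: no row ⇒ E
  [9] b4 r3: had r3 ⇒ H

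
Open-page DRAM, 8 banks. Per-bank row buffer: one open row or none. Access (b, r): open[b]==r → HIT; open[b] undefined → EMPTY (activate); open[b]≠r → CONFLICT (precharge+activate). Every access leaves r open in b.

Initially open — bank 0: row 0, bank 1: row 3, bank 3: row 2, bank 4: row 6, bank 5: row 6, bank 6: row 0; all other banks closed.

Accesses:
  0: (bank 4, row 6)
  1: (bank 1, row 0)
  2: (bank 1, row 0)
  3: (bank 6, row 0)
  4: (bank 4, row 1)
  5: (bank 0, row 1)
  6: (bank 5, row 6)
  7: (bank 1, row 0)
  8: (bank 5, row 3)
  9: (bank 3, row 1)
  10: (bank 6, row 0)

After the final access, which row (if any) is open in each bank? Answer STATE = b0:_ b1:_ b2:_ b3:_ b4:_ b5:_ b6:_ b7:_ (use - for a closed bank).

STATE = b0:1 b1:0 b2:- b3:1 b4:1 b5:3 b6:0 b7:-

  [0] b4 r6: had r6 ⇒ H
  [1] b1 r0: had r3 ⇒ C
  [2] b1 r0: had r0 ⇒ H
  [3] b6 r0: had r0 ⇒ H
  [4] b4 r1: had r6 ⇒ C
  [5] b0 r1: had r0 ⇒ C
  [6] b5 r6: had r6 ⇒ H
  [7] b1 r0: had r0 ⇒ H
  [8] b5 r3: had r6 ⇒ C
  [9] b3 r1: had r2 ⇒ C
  [10] b6 r0: had r0 ⇒ H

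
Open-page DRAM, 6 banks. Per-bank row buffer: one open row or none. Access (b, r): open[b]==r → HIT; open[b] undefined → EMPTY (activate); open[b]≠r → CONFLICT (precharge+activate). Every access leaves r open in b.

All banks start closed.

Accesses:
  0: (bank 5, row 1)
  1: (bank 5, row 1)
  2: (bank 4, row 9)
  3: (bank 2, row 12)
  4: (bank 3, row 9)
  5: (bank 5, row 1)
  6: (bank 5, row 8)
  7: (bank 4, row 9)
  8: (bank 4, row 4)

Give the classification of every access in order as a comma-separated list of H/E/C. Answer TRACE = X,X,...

step 0: bank5 None->1 [EMPTY]
step 1: bank5 1->1 [HIT]
step 2: bank4 None->9 [EMPTY]
step 3: bank2 None->12 [EMPTY]
step 4: bank3 None->9 [EMPTY]
step 5: bank5 1->1 [HIT]
step 6: bank5 1->8 [CONFLICT]
step 7: bank4 9->9 [HIT]
step 8: bank4 9->4 [CONFLICT]

TRACE = E,H,E,E,E,H,C,H,C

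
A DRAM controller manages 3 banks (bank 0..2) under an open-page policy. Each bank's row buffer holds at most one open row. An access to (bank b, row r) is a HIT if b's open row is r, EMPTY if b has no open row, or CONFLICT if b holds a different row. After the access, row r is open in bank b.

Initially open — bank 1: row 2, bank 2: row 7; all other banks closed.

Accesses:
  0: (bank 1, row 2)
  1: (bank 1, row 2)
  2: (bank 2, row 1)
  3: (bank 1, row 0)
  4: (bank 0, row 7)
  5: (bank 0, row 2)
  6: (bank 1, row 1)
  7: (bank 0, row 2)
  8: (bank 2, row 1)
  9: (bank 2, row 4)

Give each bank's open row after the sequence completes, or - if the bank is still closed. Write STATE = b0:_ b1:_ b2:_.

STATE = b0:2 b1:1 b2:4

  [0] b1 r2: had r2 ⇒ H
  [1] b1 r2: had r2 ⇒ H
  [2] b2 r1: had r7 ⇒ C
  [3] b1 r0: had r2 ⇒ C
  [4] b0 r7: no row ⇒ E
  [5] b0 r2: had r7 ⇒ C
  [6] b1 r1: had r0 ⇒ C
  [7] b0 r2: had r2 ⇒ H
  [8] b2 r1: had r1 ⇒ H
  [9] b2 r4: had r1 ⇒ C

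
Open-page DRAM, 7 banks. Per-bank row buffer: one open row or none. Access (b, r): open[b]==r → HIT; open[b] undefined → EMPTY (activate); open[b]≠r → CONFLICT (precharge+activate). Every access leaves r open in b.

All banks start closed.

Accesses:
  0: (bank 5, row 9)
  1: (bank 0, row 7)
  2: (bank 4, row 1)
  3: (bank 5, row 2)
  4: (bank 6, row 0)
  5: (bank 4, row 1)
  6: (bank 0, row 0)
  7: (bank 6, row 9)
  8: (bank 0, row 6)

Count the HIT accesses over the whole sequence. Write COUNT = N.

COUNT = 1

0: bank 5 row 9 — prev None → EMPTY
1: bank 0 row 7 — prev None → EMPTY
2: bank 4 row 1 — prev None → EMPTY
3: bank 5 row 2 — prev 9 → CONFLICT
4: bank 6 row 0 — prev None → EMPTY
5: bank 4 row 1 — prev 1 → HIT
6: bank 0 row 0 — prev 7 → CONFLICT
7: bank 6 row 9 — prev 0 → CONFLICT
8: bank 0 row 6 — prev 0 → CONFLICT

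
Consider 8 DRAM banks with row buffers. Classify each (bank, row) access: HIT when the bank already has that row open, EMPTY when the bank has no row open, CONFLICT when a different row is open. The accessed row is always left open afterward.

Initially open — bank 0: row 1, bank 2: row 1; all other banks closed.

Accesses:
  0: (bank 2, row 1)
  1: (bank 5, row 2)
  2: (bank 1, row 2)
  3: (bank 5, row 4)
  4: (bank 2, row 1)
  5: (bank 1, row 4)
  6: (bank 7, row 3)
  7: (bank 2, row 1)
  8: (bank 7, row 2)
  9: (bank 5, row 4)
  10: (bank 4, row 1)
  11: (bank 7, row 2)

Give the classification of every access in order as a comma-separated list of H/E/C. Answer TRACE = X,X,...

TRACE = H,E,E,C,H,C,E,H,C,H,E,H

0: bank 2 row 1 — prev 1 → HIT
1: bank 5 row 2 — prev None → EMPTY
2: bank 1 row 2 — prev None → EMPTY
3: bank 5 row 4 — prev 2 → CONFLICT
4: bank 2 row 1 — prev 1 → HIT
5: bank 1 row 4 — prev 2 → CONFLICT
6: bank 7 row 3 — prev None → EMPTY
7: bank 2 row 1 — prev 1 → HIT
8: bank 7 row 2 — prev 3 → CONFLICT
9: bank 5 row 4 — prev 4 → HIT
10: bank 4 row 1 — prev None → EMPTY
11: bank 7 row 2 — prev 2 → HIT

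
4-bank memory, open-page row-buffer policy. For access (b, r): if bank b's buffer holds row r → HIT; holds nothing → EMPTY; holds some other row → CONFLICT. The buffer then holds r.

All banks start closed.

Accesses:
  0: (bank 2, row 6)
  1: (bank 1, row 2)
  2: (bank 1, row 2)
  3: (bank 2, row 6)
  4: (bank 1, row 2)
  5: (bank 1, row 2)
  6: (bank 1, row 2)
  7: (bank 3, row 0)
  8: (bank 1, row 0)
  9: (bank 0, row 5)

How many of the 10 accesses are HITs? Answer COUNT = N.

#0 (2,6) E
#1 (1,2) E
#2 (1,2) H  (was 2)
#3 (2,6) H  (was 6)
#4 (1,2) H  (was 2)
#5 (1,2) H  (was 2)
#6 (1,2) H  (was 2)
#7 (3,0) E
#8 (1,0) C  (was 2)
#9 (0,5) E

COUNT = 5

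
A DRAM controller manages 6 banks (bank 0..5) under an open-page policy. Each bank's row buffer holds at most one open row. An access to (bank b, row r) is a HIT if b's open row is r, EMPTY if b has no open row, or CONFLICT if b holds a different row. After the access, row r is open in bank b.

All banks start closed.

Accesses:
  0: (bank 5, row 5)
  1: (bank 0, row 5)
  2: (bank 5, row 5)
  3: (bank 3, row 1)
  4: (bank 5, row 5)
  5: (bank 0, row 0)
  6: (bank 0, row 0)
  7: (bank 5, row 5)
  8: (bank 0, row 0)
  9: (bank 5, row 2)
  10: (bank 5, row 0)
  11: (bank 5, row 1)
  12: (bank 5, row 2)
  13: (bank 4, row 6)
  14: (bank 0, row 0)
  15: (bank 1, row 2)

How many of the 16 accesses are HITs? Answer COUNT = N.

COUNT = 6

0: bank 5 row 5 — prev None → EMPTY
1: bank 0 row 5 — prev None → EMPTY
2: bank 5 row 5 — prev 5 → HIT
3: bank 3 row 1 — prev None → EMPTY
4: bank 5 row 5 — prev 5 → HIT
5: bank 0 row 0 — prev 5 → CONFLICT
6: bank 0 row 0 — prev 0 → HIT
7: bank 5 row 5 — prev 5 → HIT
8: bank 0 row 0 — prev 0 → HIT
9: bank 5 row 2 — prev 5 → CONFLICT
10: bank 5 row 0 — prev 2 → CONFLICT
11: bank 5 row 1 — prev 0 → CONFLICT
12: bank 5 row 2 — prev 1 → CONFLICT
13: bank 4 row 6 — prev None → EMPTY
14: bank 0 row 0 — prev 0 → HIT
15: bank 1 row 2 — prev None → EMPTY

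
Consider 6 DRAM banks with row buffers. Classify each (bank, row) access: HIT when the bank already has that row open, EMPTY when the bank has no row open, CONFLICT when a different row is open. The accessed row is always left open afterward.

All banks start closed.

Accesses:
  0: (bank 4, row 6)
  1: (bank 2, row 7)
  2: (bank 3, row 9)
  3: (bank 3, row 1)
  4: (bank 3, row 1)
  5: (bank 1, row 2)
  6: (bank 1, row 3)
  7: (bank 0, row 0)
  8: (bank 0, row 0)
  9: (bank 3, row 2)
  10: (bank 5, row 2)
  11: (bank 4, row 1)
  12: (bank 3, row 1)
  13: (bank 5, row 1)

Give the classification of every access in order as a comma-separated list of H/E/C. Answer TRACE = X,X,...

  [0] b4 r6: no row ⇒ E
  [1] b2 r7: no row ⇒ E
  [2] b3 r9: no row ⇒ E
  [3] b3 r1: had r9 ⇒ C
  [4] b3 r1: had r1 ⇒ H
  [5] b1 r2: no row ⇒ E
  [6] b1 r3: had r2 ⇒ C
  [7] b0 r0: no row ⇒ E
  [8] b0 r0: had r0 ⇒ H
  [9] b3 r2: had r1 ⇒ C
  [10] b5 r2: no row ⇒ E
  [11] b4 r1: had r6 ⇒ C
  [12] b3 r1: had r2 ⇒ C
  [13] b5 r1: had r2 ⇒ C

TRACE = E,E,E,C,H,E,C,E,H,C,E,C,C,C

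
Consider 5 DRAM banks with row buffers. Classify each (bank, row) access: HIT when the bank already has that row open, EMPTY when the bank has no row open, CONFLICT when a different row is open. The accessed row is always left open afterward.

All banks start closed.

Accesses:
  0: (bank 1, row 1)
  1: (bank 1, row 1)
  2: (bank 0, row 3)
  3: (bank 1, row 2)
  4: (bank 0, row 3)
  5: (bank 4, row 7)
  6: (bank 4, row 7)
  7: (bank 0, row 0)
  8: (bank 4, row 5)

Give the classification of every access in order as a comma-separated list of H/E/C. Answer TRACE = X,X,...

TRACE = E,H,E,C,H,E,H,C,C

  [0] b1 r1: no row ⇒ E
  [1] b1 r1: had r1 ⇒ H
  [2] b0 r3: no row ⇒ E
  [3] b1 r2: had r1 ⇒ C
  [4] b0 r3: had r3 ⇒ H
  [5] b4 r7: no row ⇒ E
  [6] b4 r7: had r7 ⇒ H
  [7] b0 r0: had r3 ⇒ C
  [8] b4 r5: had r7 ⇒ C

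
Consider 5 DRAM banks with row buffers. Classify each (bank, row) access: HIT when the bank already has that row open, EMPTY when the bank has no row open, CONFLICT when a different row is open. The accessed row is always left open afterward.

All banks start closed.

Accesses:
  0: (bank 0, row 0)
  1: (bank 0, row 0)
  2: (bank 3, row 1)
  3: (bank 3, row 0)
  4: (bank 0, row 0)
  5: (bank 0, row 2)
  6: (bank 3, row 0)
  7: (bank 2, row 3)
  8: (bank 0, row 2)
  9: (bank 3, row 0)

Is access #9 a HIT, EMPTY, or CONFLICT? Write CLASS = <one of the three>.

step 0: bank0 None->0 [EMPTY]
step 1: bank0 0->0 [HIT]
step 2: bank3 None->1 [EMPTY]
step 3: bank3 1->0 [CONFLICT]
step 4: bank0 0->0 [HIT]
step 5: bank0 0->2 [CONFLICT]
step 6: bank3 0->0 [HIT]
step 7: bank2 None->3 [EMPTY]
step 8: bank0 2->2 [HIT]
step 9: bank3 0->0 [HIT]

CLASS = HIT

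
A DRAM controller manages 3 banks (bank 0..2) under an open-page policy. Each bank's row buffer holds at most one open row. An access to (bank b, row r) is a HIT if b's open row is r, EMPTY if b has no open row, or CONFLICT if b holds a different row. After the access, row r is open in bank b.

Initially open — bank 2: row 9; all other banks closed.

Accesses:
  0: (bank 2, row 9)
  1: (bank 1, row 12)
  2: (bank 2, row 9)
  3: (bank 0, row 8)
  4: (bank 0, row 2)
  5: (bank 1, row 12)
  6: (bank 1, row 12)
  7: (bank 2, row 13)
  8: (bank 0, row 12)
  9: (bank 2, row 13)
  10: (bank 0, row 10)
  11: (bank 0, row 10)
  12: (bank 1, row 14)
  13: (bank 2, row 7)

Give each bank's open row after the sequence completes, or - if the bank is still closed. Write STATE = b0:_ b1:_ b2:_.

STATE = b0:10 b1:14 b2:7

step 0: bank2 9->9 [HIT]
step 1: bank1 None->12 [EMPTY]
step 2: bank2 9->9 [HIT]
step 3: bank0 None->8 [EMPTY]
step 4: bank0 8->2 [CONFLICT]
step 5: bank1 12->12 [HIT]
step 6: bank1 12->12 [HIT]
step 7: bank2 9->13 [CONFLICT]
step 8: bank0 2->12 [CONFLICT]
step 9: bank2 13->13 [HIT]
step 10: bank0 12->10 [CONFLICT]
step 11: bank0 10->10 [HIT]
step 12: bank1 12->14 [CONFLICT]
step 13: bank2 13->7 [CONFLICT]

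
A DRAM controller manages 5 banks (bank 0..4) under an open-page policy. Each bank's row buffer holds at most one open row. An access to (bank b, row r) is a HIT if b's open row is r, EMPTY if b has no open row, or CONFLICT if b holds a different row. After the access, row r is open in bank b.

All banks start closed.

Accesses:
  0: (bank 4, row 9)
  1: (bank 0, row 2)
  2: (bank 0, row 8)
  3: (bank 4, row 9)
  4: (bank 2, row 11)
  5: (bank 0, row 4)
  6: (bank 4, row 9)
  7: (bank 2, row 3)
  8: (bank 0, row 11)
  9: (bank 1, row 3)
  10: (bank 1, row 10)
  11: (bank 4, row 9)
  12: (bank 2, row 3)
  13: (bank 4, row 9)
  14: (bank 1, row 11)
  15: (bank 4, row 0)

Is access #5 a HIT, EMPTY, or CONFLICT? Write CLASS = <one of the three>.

CLASS = CONFLICT

0: bank 4 row 9 — prev None → EMPTY
1: bank 0 row 2 — prev None → EMPTY
2: bank 0 row 8 — prev 2 → CONFLICT
3: bank 4 row 9 — prev 9 → HIT
4: bank 2 row 11 — prev None → EMPTY
5: bank 0 row 4 — prev 8 → CONFLICT
6: bank 4 row 9 — prev 9 → HIT
7: bank 2 row 3 — prev 11 → CONFLICT
8: bank 0 row 11 — prev 4 → CONFLICT
9: bank 1 row 3 — prev None → EMPTY
10: bank 1 row 10 — prev 3 → CONFLICT
11: bank 4 row 9 — prev 9 → HIT
12: bank 2 row 3 — prev 3 → HIT
13: bank 4 row 9 — prev 9 → HIT
14: bank 1 row 11 — prev 10 → CONFLICT
15: bank 4 row 0 — prev 9 → CONFLICT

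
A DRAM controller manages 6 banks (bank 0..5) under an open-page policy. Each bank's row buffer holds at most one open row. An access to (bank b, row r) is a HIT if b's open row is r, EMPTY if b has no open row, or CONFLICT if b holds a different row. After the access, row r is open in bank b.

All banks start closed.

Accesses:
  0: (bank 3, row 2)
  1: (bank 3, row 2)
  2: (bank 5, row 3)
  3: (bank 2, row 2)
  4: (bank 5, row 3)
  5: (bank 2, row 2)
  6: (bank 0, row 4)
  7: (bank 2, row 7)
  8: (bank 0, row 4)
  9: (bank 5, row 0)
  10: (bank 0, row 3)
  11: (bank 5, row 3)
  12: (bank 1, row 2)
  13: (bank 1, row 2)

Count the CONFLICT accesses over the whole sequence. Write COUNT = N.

COUNT = 4

#0 (3,2) E
#1 (3,2) H  (was 2)
#2 (5,3) E
#3 (2,2) E
#4 (5,3) H  (was 3)
#5 (2,2) H  (was 2)
#6 (0,4) E
#7 (2,7) C  (was 2)
#8 (0,4) H  (was 4)
#9 (5,0) C  (was 3)
#10 (0,3) C  (was 4)
#11 (5,3) C  (was 0)
#12 (1,2) E
#13 (1,2) H  (was 2)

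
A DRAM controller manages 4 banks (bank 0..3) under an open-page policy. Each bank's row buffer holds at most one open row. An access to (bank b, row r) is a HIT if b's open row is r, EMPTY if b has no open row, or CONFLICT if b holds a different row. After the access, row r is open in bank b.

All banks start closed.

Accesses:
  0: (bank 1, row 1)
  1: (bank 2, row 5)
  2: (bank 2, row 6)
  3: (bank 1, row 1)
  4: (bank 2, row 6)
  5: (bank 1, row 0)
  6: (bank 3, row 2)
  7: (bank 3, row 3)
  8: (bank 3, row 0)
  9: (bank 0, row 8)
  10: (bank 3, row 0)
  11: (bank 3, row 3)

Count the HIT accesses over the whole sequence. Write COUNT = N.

#0 (1,1) E
#1 (2,5) E
#2 (2,6) C  (was 5)
#3 (1,1) H  (was 1)
#4 (2,6) H  (was 6)
#5 (1,0) C  (was 1)
#6 (3,2) E
#7 (3,3) C  (was 2)
#8 (3,0) C  (was 3)
#9 (0,8) E
#10 (3,0) H  (was 0)
#11 (3,3) C  (was 0)

COUNT = 3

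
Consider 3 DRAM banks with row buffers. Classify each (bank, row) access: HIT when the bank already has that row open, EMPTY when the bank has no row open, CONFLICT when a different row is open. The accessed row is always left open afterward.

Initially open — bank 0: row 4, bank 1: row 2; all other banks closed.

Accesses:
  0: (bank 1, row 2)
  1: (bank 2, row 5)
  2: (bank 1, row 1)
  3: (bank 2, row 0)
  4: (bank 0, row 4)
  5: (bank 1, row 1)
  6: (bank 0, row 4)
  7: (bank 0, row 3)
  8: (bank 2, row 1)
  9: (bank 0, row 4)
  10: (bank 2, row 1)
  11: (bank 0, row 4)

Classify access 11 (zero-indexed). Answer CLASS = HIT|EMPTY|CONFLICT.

0: bank 1 row 2 — prev 2 → HIT
1: bank 2 row 5 — prev None → EMPTY
2: bank 1 row 1 — prev 2 → CONFLICT
3: bank 2 row 0 — prev 5 → CONFLICT
4: bank 0 row 4 — prev 4 → HIT
5: bank 1 row 1 — prev 1 → HIT
6: bank 0 row 4 — prev 4 → HIT
7: bank 0 row 3 — prev 4 → CONFLICT
8: bank 2 row 1 — prev 0 → CONFLICT
9: bank 0 row 4 — prev 3 → CONFLICT
10: bank 2 row 1 — prev 1 → HIT
11: bank 0 row 4 — prev 4 → HIT

CLASS = HIT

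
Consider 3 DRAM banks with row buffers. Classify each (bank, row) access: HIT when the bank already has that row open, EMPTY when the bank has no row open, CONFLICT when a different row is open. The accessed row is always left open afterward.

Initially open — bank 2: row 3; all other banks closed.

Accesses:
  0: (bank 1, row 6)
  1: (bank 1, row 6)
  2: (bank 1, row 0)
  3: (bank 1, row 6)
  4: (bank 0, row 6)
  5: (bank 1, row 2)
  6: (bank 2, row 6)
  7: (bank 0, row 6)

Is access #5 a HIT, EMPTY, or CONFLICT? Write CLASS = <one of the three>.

CLASS = CONFLICT

0: bank 1 row 6 — prev None → EMPTY
1: bank 1 row 6 — prev 6 → HIT
2: bank 1 row 0 — prev 6 → CONFLICT
3: bank 1 row 6 — prev 0 → CONFLICT
4: bank 0 row 6 — prev None → EMPTY
5: bank 1 row 2 — prev 6 → CONFLICT
6: bank 2 row 6 — prev 3 → CONFLICT
7: bank 0 row 6 — prev 6 → HIT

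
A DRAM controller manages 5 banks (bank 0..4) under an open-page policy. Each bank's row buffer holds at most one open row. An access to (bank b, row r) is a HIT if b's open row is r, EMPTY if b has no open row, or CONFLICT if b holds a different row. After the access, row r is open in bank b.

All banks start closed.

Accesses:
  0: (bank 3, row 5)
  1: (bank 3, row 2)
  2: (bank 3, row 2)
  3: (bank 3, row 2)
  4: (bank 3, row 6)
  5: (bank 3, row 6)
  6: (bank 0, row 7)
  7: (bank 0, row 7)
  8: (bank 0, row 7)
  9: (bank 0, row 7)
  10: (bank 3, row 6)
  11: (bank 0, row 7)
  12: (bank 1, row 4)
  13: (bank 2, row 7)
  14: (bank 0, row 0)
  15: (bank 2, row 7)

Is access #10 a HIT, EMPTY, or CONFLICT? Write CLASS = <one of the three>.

#0 (3,5) E
#1 (3,2) C  (was 5)
#2 (3,2) H  (was 2)
#3 (3,2) H  (was 2)
#4 (3,6) C  (was 2)
#5 (3,6) H  (was 6)
#6 (0,7) E
#7 (0,7) H  (was 7)
#8 (0,7) H  (was 7)
#9 (0,7) H  (was 7)
#10 (3,6) H  (was 6)
#11 (0,7) H  (was 7)
#12 (1,4) E
#13 (2,7) E
#14 (0,0) C  (was 7)
#15 (2,7) H  (was 7)

CLASS = HIT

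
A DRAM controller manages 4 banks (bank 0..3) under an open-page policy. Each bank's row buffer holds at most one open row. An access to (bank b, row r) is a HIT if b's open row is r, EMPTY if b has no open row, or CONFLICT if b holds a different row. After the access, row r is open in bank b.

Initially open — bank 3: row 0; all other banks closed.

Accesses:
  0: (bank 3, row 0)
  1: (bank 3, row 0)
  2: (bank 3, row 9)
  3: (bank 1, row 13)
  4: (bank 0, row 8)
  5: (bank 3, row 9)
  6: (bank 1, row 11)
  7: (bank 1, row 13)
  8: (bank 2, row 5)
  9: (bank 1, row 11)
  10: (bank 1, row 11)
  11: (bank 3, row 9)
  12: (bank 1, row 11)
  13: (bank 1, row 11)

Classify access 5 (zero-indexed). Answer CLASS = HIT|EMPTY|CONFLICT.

CLASS = HIT

  [0] b3 r0: had r0 ⇒ H
  [1] b3 r0: had r0 ⇒ H
  [2] b3 r9: had r0 ⇒ C
  [3] b1 r13: no row ⇒ E
  [4] b0 r8: no row ⇒ E
  [5] b3 r9: had r9 ⇒ H
  [6] b1 r11: had r13 ⇒ C
  [7] b1 r13: had r11 ⇒ C
  [8] b2 r5: no row ⇒ E
  [9] b1 r11: had r13 ⇒ C
  [10] b1 r11: had r11 ⇒ H
  [11] b3 r9: had r9 ⇒ H
  [12] b1 r11: had r11 ⇒ H
  [13] b1 r11: had r11 ⇒ H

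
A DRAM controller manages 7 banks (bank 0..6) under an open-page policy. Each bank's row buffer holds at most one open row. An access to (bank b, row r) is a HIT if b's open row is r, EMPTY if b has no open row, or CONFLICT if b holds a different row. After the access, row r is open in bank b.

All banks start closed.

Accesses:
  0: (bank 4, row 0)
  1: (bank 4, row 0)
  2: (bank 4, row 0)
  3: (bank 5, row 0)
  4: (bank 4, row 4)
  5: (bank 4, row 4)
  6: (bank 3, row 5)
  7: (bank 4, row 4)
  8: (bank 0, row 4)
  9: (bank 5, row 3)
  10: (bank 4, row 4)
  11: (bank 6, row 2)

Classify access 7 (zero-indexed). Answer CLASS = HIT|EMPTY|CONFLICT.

  [0] b4 r0: no row ⇒ E
  [1] b4 r0: had r0 ⇒ H
  [2] b4 r0: had r0 ⇒ H
  [3] b5 r0: no row ⇒ E
  [4] b4 r4: had r0 ⇒ C
  [5] b4 r4: had r4 ⇒ H
  [6] b3 r5: no row ⇒ E
  [7] b4 r4: had r4 ⇒ H
  [8] b0 r4: no row ⇒ E
  [9] b5 r3: had r0 ⇒ C
  [10] b4 r4: had r4 ⇒ H
  [11] b6 r2: no row ⇒ E

CLASS = HIT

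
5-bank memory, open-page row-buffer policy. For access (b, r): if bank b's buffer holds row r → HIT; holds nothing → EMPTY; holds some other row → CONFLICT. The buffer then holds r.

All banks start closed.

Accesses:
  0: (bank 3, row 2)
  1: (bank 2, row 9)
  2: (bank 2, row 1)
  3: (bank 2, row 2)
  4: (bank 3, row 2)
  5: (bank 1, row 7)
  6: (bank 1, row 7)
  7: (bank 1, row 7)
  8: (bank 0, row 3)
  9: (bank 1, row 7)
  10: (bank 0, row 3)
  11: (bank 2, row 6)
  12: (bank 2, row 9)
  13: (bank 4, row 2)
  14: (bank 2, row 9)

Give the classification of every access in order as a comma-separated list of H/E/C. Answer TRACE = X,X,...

TRACE = E,E,C,C,H,E,H,H,E,H,H,C,C,E,H

0: bank 3 row 2 — prev None → EMPTY
1: bank 2 row 9 — prev None → EMPTY
2: bank 2 row 1 — prev 9 → CONFLICT
3: bank 2 row 2 — prev 1 → CONFLICT
4: bank 3 row 2 — prev 2 → HIT
5: bank 1 row 7 — prev None → EMPTY
6: bank 1 row 7 — prev 7 → HIT
7: bank 1 row 7 — prev 7 → HIT
8: bank 0 row 3 — prev None → EMPTY
9: bank 1 row 7 — prev 7 → HIT
10: bank 0 row 3 — prev 3 → HIT
11: bank 2 row 6 — prev 2 → CONFLICT
12: bank 2 row 9 — prev 6 → CONFLICT
13: bank 4 row 2 — prev None → EMPTY
14: bank 2 row 9 — prev 9 → HIT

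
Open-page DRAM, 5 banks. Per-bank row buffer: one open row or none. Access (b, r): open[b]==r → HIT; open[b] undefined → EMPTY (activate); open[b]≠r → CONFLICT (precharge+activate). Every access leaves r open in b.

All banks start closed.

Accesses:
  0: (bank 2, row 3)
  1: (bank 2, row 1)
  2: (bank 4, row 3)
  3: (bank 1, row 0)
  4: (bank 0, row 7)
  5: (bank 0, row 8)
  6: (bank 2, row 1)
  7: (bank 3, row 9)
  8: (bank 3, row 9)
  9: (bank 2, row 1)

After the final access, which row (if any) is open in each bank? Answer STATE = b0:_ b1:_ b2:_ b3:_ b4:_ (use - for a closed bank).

STATE = b0:8 b1:0 b2:1 b3:9 b4:3

#0 (2,3) E
#1 (2,1) C  (was 3)
#2 (4,3) E
#3 (1,0) E
#4 (0,7) E
#5 (0,8) C  (was 7)
#6 (2,1) H  (was 1)
#7 (3,9) E
#8 (3,9) H  (was 9)
#9 (2,1) H  (was 1)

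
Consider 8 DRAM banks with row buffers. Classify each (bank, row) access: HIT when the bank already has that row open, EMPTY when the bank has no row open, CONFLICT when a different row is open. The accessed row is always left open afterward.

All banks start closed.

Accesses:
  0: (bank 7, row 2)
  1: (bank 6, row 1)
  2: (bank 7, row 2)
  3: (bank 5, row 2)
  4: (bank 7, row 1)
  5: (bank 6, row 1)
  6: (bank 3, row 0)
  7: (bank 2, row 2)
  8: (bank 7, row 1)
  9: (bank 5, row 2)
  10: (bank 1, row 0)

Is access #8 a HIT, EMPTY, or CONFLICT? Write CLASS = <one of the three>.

  [0] b7 r2: no row ⇒ E
  [1] b6 r1: no row ⇒ E
  [2] b7 r2: had r2 ⇒ H
  [3] b5 r2: no row ⇒ E
  [4] b7 r1: had r2 ⇒ C
  [5] b6 r1: had r1 ⇒ H
  [6] b3 r0: no row ⇒ E
  [7] b2 r2: no row ⇒ E
  [8] b7 r1: had r1 ⇒ H
  [9] b5 r2: had r2 ⇒ H
  [10] b1 r0: no row ⇒ E

CLASS = HIT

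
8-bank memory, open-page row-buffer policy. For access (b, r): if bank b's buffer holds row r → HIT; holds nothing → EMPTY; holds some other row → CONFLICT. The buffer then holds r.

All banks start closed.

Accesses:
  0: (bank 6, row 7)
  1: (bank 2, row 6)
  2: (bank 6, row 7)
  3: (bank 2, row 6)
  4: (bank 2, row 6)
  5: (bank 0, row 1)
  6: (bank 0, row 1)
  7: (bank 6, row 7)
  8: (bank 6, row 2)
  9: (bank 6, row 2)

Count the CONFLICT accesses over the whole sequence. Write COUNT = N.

0: bank 6 row 7 — prev None → EMPTY
1: bank 2 row 6 — prev None → EMPTY
2: bank 6 row 7 — prev 7 → HIT
3: bank 2 row 6 — prev 6 → HIT
4: bank 2 row 6 — prev 6 → HIT
5: bank 0 row 1 — prev None → EMPTY
6: bank 0 row 1 — prev 1 → HIT
7: bank 6 row 7 — prev 7 → HIT
8: bank 6 row 2 — prev 7 → CONFLICT
9: bank 6 row 2 — prev 2 → HIT

COUNT = 1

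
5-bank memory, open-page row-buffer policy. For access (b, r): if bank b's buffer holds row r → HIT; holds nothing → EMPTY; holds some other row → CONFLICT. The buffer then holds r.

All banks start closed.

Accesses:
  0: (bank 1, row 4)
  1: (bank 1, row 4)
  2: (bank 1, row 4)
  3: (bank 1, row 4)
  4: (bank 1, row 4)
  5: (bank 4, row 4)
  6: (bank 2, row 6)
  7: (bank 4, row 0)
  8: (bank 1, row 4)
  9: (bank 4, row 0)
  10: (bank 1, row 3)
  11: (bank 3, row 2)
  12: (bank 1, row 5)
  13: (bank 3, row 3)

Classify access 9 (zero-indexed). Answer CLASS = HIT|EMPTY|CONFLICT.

CLASS = HIT

#0 (1,4) E
#1 (1,4) H  (was 4)
#2 (1,4) H  (was 4)
#3 (1,4) H  (was 4)
#4 (1,4) H  (was 4)
#5 (4,4) E
#6 (2,6) E
#7 (4,0) C  (was 4)
#8 (1,4) H  (was 4)
#9 (4,0) H  (was 0)
#10 (1,3) C  (was 4)
#11 (3,2) E
#12 (1,5) C  (was 3)
#13 (3,3) C  (was 2)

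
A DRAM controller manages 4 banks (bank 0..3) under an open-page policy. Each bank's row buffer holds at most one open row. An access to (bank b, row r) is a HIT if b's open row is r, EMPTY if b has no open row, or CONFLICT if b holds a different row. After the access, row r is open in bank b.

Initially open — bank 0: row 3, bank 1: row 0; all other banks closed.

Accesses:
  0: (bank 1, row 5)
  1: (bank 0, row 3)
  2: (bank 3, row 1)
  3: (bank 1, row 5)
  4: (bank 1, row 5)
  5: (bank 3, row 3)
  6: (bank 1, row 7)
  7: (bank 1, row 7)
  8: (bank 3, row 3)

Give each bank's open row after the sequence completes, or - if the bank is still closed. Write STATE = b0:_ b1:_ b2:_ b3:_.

step 0: bank1 0->5 [CONFLICT]
step 1: bank0 3->3 [HIT]
step 2: bank3 None->1 [EMPTY]
step 3: bank1 5->5 [HIT]
step 4: bank1 5->5 [HIT]
step 5: bank3 1->3 [CONFLICT]
step 6: bank1 5->7 [CONFLICT]
step 7: bank1 7->7 [HIT]
step 8: bank3 3->3 [HIT]

STATE = b0:3 b1:7 b2:- b3:3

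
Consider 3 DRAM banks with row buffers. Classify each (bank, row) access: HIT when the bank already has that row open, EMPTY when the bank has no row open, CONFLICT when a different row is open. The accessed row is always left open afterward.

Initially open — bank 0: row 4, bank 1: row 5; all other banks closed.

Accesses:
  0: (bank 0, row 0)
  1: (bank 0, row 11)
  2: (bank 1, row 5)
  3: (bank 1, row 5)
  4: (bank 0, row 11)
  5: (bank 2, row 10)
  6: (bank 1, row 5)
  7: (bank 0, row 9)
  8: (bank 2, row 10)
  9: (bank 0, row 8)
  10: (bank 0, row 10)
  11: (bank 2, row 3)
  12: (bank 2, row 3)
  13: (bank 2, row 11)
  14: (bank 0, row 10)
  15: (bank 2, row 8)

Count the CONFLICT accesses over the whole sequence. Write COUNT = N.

COUNT = 8

0: bank 0 row 0 — prev 4 → CONFLICT
1: bank 0 row 11 — prev 0 → CONFLICT
2: bank 1 row 5 — prev 5 → HIT
3: bank 1 row 5 — prev 5 → HIT
4: bank 0 row 11 — prev 11 → HIT
5: bank 2 row 10 — prev None → EMPTY
6: bank 1 row 5 — prev 5 → HIT
7: bank 0 row 9 — prev 11 → CONFLICT
8: bank 2 row 10 — prev 10 → HIT
9: bank 0 row 8 — prev 9 → CONFLICT
10: bank 0 row 10 — prev 8 → CONFLICT
11: bank 2 row 3 — prev 10 → CONFLICT
12: bank 2 row 3 — prev 3 → HIT
13: bank 2 row 11 — prev 3 → CONFLICT
14: bank 0 row 10 — prev 10 → HIT
15: bank 2 row 8 — prev 11 → CONFLICT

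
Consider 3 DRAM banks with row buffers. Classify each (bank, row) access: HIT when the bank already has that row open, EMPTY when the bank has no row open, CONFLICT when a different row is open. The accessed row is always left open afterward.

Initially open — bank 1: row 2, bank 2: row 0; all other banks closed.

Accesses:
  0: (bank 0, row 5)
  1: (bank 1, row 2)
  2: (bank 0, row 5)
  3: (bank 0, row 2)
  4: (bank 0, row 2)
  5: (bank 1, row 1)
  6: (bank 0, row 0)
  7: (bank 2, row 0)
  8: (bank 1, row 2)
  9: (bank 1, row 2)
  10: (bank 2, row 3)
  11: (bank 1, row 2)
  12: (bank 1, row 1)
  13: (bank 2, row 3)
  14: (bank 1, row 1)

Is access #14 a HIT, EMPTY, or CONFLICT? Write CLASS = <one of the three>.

CLASS = HIT

0: bank 0 row 5 — prev None → EMPTY
1: bank 1 row 2 — prev 2 → HIT
2: bank 0 row 5 — prev 5 → HIT
3: bank 0 row 2 — prev 5 → CONFLICT
4: bank 0 row 2 — prev 2 → HIT
5: bank 1 row 1 — prev 2 → CONFLICT
6: bank 0 row 0 — prev 2 → CONFLICT
7: bank 2 row 0 — prev 0 → HIT
8: bank 1 row 2 — prev 1 → CONFLICT
9: bank 1 row 2 — prev 2 → HIT
10: bank 2 row 3 — prev 0 → CONFLICT
11: bank 1 row 2 — prev 2 → HIT
12: bank 1 row 1 — prev 2 → CONFLICT
13: bank 2 row 3 — prev 3 → HIT
14: bank 1 row 1 — prev 1 → HIT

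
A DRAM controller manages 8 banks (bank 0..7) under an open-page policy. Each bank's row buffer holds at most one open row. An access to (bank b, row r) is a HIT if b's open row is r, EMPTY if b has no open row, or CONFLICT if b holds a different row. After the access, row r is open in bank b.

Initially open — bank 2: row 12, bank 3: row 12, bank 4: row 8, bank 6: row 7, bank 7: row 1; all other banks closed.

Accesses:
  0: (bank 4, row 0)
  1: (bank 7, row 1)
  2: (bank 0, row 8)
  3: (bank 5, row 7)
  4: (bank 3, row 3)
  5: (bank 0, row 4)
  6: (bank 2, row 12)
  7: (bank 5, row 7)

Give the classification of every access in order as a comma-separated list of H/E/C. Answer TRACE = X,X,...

step 0: bank4 8->0 [CONFLICT]
step 1: bank7 1->1 [HIT]
step 2: bank0 None->8 [EMPTY]
step 3: bank5 None->7 [EMPTY]
step 4: bank3 12->3 [CONFLICT]
step 5: bank0 8->4 [CONFLICT]
step 6: bank2 12->12 [HIT]
step 7: bank5 7->7 [HIT]

TRACE = C,H,E,E,C,C,H,H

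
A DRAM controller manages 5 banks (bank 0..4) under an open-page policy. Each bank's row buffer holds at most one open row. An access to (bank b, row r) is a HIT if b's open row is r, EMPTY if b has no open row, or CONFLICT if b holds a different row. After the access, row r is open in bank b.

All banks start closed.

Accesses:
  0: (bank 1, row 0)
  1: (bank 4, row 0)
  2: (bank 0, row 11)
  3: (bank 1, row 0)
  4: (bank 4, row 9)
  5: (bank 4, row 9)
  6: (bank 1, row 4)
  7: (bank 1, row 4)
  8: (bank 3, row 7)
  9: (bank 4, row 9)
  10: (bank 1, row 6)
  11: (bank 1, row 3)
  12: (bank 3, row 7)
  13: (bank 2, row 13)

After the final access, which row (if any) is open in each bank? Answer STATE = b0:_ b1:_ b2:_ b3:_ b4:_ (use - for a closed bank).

  [0] b1 r0: no row ⇒ E
  [1] b4 r0: no row ⇒ E
  [2] b0 r11: no row ⇒ E
  [3] b1 r0: had r0 ⇒ H
  [4] b4 r9: had r0 ⇒ C
  [5] b4 r9: had r9 ⇒ H
  [6] b1 r4: had r0 ⇒ C
  [7] b1 r4: had r4 ⇒ H
  [8] b3 r7: no row ⇒ E
  [9] b4 r9: had r9 ⇒ H
  [10] b1 r6: had r4 ⇒ C
  [11] b1 r3: had r6 ⇒ C
  [12] b3 r7: had r7 ⇒ H
  [13] b2 r13: no row ⇒ E

STATE = b0:11 b1:3 b2:13 b3:7 b4:9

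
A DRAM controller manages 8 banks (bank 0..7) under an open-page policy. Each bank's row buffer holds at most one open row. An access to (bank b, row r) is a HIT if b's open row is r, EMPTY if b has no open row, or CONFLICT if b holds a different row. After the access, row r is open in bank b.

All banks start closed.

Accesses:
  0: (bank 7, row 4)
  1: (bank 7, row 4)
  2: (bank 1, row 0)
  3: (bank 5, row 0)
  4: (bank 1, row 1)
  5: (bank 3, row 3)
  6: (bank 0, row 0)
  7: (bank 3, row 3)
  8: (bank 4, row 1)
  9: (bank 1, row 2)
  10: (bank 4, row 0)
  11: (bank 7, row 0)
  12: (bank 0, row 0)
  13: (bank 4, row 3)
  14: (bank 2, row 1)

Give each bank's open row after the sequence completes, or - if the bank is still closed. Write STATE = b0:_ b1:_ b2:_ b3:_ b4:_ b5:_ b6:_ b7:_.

STATE = b0:0 b1:2 b2:1 b3:3 b4:3 b5:0 b6:- b7:0

step 0: bank7 None->4 [EMPTY]
step 1: bank7 4->4 [HIT]
step 2: bank1 None->0 [EMPTY]
step 3: bank5 None->0 [EMPTY]
step 4: bank1 0->1 [CONFLICT]
step 5: bank3 None->3 [EMPTY]
step 6: bank0 None->0 [EMPTY]
step 7: bank3 3->3 [HIT]
step 8: bank4 None->1 [EMPTY]
step 9: bank1 1->2 [CONFLICT]
step 10: bank4 1->0 [CONFLICT]
step 11: bank7 4->0 [CONFLICT]
step 12: bank0 0->0 [HIT]
step 13: bank4 0->3 [CONFLICT]
step 14: bank2 None->1 [EMPTY]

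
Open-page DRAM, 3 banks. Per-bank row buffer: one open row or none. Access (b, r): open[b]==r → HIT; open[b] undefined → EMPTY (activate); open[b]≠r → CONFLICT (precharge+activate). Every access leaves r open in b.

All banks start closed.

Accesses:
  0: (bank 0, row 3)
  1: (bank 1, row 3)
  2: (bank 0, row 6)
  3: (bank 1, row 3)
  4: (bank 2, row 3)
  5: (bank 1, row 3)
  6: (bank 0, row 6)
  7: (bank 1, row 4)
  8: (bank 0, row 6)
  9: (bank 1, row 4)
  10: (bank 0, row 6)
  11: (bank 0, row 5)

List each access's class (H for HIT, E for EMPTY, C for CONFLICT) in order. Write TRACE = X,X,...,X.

TRACE = E,E,C,H,E,H,H,C,H,H,H,C

step 0: bank0 None->3 [EMPTY]
step 1: bank1 None->3 [EMPTY]
step 2: bank0 3->6 [CONFLICT]
step 3: bank1 3->3 [HIT]
step 4: bank2 None->3 [EMPTY]
step 5: bank1 3->3 [HIT]
step 6: bank0 6->6 [HIT]
step 7: bank1 3->4 [CONFLICT]
step 8: bank0 6->6 [HIT]
step 9: bank1 4->4 [HIT]
step 10: bank0 6->6 [HIT]
step 11: bank0 6->5 [CONFLICT]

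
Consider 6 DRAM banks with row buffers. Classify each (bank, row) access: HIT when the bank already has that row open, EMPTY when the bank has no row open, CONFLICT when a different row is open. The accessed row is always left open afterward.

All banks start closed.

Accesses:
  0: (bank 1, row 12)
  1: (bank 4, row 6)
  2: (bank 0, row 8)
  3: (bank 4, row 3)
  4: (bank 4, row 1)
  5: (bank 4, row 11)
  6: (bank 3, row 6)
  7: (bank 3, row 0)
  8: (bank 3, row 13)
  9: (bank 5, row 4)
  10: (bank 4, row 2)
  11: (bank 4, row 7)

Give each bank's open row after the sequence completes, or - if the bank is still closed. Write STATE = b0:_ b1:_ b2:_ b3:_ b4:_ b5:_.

STATE = b0:8 b1:12 b2:- b3:13 b4:7 b5:4

0: bank 1 row 12 — prev None → EMPTY
1: bank 4 row 6 — prev None → EMPTY
2: bank 0 row 8 — prev None → EMPTY
3: bank 4 row 3 — prev 6 → CONFLICT
4: bank 4 row 1 — prev 3 → CONFLICT
5: bank 4 row 11 — prev 1 → CONFLICT
6: bank 3 row 6 — prev None → EMPTY
7: bank 3 row 0 — prev 6 → CONFLICT
8: bank 3 row 13 — prev 0 → CONFLICT
9: bank 5 row 4 — prev None → EMPTY
10: bank 4 row 2 — prev 11 → CONFLICT
11: bank 4 row 7 — prev 2 → CONFLICT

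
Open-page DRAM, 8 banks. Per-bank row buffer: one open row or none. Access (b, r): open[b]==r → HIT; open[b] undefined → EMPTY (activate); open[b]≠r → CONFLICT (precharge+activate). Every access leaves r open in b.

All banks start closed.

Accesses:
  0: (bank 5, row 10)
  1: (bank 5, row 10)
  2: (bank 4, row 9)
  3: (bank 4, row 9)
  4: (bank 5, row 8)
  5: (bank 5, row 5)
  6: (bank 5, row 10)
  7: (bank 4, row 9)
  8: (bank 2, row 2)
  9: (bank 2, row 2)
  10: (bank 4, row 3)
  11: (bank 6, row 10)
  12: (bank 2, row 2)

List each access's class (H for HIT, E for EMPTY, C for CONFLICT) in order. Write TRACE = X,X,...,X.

step 0: bank5 None->10 [EMPTY]
step 1: bank5 10->10 [HIT]
step 2: bank4 None->9 [EMPTY]
step 3: bank4 9->9 [HIT]
step 4: bank5 10->8 [CONFLICT]
step 5: bank5 8->5 [CONFLICT]
step 6: bank5 5->10 [CONFLICT]
step 7: bank4 9->9 [HIT]
step 8: bank2 None->2 [EMPTY]
step 9: bank2 2->2 [HIT]
step 10: bank4 9->3 [CONFLICT]
step 11: bank6 None->10 [EMPTY]
step 12: bank2 2->2 [HIT]

TRACE = E,H,E,H,C,C,C,H,E,H,C,E,H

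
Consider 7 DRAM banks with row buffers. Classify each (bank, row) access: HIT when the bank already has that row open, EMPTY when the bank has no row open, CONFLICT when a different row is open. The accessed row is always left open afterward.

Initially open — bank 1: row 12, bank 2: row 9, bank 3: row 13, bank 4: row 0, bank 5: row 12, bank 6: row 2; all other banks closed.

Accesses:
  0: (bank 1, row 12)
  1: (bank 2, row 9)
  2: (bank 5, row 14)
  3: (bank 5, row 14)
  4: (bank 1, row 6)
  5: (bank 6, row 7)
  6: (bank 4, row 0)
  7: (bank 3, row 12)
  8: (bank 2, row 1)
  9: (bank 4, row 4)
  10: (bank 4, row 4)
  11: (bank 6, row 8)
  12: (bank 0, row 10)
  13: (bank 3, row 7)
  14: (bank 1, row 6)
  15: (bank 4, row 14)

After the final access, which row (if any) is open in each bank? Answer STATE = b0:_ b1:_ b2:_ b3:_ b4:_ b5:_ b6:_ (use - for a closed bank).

#0 (1,12) H  (was 12)
#1 (2,9) H  (was 9)
#2 (5,14) C  (was 12)
#3 (5,14) H  (was 14)
#4 (1,6) C  (was 12)
#5 (6,7) C  (was 2)
#6 (4,0) H  (was 0)
#7 (3,12) C  (was 13)
#8 (2,1) C  (was 9)
#9 (4,4) C  (was 0)
#10 (4,4) H  (was 4)
#11 (6,8) C  (was 7)
#12 (0,10) E
#13 (3,7) C  (was 12)
#14 (1,6) H  (was 6)
#15 (4,14) C  (was 4)

STATE = b0:10 b1:6 b2:1 b3:7 b4:14 b5:14 b6:8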